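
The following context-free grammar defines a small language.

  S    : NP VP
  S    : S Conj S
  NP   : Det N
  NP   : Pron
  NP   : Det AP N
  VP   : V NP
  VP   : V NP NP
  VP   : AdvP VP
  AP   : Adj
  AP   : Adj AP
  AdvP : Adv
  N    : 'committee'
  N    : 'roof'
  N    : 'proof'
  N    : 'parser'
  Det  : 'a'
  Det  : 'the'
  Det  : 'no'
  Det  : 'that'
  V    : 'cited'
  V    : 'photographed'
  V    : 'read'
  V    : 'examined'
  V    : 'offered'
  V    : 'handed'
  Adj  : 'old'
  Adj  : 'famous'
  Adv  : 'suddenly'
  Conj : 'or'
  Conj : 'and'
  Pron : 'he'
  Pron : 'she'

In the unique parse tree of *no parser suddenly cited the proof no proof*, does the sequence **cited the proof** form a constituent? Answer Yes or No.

[S [NP [Det no] [N parser]] [VP [AdvP [Adv suddenly]] [VP [V cited] [NP [Det the] [N proof]] [NP [Det no] [N proof]]]]]
The smallest constituent containing 'cited the proof' is the VP spanning 'cited the proof no proof'; no single node in the tree dominates exactly the given words.

No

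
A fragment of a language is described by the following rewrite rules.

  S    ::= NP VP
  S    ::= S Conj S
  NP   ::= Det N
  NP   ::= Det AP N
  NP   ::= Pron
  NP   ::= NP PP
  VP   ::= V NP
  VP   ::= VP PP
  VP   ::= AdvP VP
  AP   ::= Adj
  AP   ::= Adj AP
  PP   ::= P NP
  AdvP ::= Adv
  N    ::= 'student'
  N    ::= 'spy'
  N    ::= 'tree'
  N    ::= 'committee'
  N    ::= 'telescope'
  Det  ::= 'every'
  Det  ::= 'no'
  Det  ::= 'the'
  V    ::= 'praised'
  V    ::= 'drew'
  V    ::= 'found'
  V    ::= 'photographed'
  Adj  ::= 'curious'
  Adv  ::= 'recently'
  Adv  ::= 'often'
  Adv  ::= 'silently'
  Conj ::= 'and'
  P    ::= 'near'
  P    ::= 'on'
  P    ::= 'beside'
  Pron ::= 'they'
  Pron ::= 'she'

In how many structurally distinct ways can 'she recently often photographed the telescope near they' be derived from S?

4

Two of the 4 distinct bracketings:
[S [NP [Pron she]] [VP [VP [AdvP [Adv recently]] [VP [AdvP [Adv often]] [VP [V photographed] [NP [Det the] [N telescope]]]]] [PP [P near] [NP [Pron they]]]]]
[S [NP [Pron she]] [VP [AdvP [Adv recently]] [VP [VP [AdvP [Adv often]] [VP [V photographed] [NP [Det the] [N telescope]]]] [PP [P near] [NP [Pron they]]]]]]
The trees differ in how a recursive rule is bracketed over the same span.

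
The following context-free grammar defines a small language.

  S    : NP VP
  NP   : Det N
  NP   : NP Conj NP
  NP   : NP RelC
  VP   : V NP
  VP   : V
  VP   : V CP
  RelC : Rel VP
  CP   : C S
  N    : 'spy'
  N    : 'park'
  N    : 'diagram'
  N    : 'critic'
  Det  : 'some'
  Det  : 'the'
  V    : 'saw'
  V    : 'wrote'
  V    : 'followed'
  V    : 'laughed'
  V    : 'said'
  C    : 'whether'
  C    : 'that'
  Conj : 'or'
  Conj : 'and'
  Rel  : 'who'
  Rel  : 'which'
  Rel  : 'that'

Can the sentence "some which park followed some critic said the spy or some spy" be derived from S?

A Det word can never sit immediately before a Rel word in any string this grammar generates, so the substring 'some which' rules out a derivation.

Ungrammatical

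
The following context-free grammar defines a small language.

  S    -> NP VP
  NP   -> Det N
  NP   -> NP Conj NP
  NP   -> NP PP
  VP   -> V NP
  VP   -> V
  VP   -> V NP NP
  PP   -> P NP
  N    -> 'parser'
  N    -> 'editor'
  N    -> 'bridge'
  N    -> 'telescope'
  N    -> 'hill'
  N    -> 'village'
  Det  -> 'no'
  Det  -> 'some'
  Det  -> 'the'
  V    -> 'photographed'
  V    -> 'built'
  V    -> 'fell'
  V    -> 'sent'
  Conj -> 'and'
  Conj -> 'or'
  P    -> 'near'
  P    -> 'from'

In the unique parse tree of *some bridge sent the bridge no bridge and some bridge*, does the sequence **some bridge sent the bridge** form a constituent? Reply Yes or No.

[S [NP [Det some] [N bridge]] [VP [V sent] [NP [Det the] [N bridge]] [NP [NP [Det no] [N bridge]] [Conj and] [NP [Det some] [N bridge]]]]]
The smallest constituent containing 'some bridge sent the bridge' is the S spanning 'some bridge sent the bridge no bridge and some bridge'; no single node in the tree dominates exactly the given words.

No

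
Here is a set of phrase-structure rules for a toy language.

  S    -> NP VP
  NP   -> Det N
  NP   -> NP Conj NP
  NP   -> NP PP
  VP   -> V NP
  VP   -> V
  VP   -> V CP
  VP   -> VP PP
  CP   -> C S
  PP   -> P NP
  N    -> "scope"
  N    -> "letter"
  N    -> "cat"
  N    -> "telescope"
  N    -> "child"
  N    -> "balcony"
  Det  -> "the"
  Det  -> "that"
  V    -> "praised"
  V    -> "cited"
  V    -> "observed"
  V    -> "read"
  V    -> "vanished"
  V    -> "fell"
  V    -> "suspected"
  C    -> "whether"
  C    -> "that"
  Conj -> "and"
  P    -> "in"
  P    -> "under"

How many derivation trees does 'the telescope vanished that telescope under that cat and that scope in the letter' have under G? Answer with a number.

10

Two of the 10 distinct bracketings:
[S [NP [Det the] [N telescope]] [VP [V vanished] [NP [NP [NP [Det that] [N telescope]] [PP [P under] [NP [Det that] [N cat]]]] [Conj and] [NP [NP [Det that] [N scope]] [PP [P in] [NP [Det the] [N letter]]]]]]]
[S [NP [Det the] [N telescope]] [VP [V vanished] [NP [NP [Det that] [N telescope]] [PP [P under] [NP [NP [Det that] [N cat]] [Conj and] [NP [NP [Det that] [N scope]] [PP [P in] [NP [Det the] [N letter]]]]]]]]]
The trees differ in how a recursive rule is bracketed over the same span.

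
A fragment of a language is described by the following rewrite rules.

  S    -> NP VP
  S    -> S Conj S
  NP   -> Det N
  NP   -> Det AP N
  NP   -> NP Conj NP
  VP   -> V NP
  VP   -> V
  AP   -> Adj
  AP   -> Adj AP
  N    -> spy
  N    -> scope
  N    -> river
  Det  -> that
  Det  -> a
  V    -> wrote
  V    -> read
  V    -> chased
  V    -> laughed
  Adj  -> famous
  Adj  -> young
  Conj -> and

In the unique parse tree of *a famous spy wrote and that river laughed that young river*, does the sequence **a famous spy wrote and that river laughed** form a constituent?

[S [S [NP [Det a] [AP [Adj famous]] [N spy]] [VP [V wrote]]] [Conj and] [S [NP [Det that] [N river]] [VP [V laughed] [NP [Det that] [AP [Adj young]] [N river]]]]]
The smallest constituent containing 'a famous spy wrote and that river laughed' is the S spanning 'a famous spy wrote and that river laughed that young river'; no single node in the tree dominates exactly the given words.

No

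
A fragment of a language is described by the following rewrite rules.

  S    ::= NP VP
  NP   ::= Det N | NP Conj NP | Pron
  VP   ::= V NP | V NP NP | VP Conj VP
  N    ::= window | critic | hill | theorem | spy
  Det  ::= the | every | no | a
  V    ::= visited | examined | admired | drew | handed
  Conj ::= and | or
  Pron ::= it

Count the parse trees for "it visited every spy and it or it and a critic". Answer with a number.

5

Two of the 5 distinct bracketings:
[S [NP [Pron it]] [VP [V visited] [NP [NP [Det every] [N spy]] [Conj and] [NP [NP [Pron it]] [Conj or] [NP [NP [Pron it]] [Conj and] [NP [Det a] [N critic]]]]]]]
[S [NP [Pron it]] [VP [V visited] [NP [NP [Det every] [N spy]] [Conj and] [NP [NP [NP [Pron it]] [Conj or] [NP [Pron it]]] [Conj and] [NP [Det a] [N critic]]]]]]
The trees differ in how a recursive rule is bracketed over the same span.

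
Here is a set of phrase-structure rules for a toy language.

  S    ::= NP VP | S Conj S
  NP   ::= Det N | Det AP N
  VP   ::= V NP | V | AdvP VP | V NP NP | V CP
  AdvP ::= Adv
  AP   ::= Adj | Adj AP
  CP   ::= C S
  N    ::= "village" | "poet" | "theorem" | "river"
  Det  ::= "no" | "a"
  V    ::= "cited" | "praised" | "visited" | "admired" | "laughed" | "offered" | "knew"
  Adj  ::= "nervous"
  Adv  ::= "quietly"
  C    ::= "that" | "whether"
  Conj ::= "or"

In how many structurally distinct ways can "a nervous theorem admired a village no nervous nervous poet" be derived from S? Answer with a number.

1

[S [NP [Det a] [AP [Adj nervous]] [N theorem]] [VP [V admired] [NP [Det a] [N village]] [NP [Det no] [AP [Adj nervous] [AP [Adj nervous]]] [N poet]]]]
No rule offers an alternative attachment or grouping for any span, so this is the only derivation.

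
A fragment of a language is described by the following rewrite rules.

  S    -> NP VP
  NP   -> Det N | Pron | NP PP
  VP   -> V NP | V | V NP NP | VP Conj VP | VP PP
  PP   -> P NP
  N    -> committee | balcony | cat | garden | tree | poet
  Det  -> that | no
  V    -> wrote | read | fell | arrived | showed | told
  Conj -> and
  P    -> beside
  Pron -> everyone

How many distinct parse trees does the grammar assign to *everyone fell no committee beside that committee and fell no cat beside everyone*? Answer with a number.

Two of the 6 distinct bracketings:
[S [NP [Pron everyone]] [VP [VP [V fell] [NP [NP [Det no] [N committee]] [PP [P beside] [NP [Det that] [N committee]]]]] [Conj and] [VP [V fell] [NP [NP [Det no] [N cat]] [PP [P beside] [NP [Pron everyone]]]]]]]
[S [NP [Pron everyone]] [VP [VP [V fell] [NP [NP [Det no] [N committee]] [PP [P beside] [NP [Det that] [N committee]]]]] [Conj and] [VP [VP [V fell] [NP [Det no] [N cat]]] [PP [P beside] [NP [Pron everyone]]]]]]
The difference turns on whether VP → VP PP is used at the relevant span, versus an alternative expansion of VP.

6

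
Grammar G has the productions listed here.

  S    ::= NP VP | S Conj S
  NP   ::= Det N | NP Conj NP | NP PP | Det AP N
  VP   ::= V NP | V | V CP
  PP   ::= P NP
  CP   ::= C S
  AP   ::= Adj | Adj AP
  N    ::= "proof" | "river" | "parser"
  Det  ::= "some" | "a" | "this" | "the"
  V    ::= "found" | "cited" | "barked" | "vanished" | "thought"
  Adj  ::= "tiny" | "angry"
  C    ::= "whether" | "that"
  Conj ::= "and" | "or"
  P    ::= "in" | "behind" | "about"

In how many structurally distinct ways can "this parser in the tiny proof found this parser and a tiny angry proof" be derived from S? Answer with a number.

1

[S [NP [NP [Det this] [N parser]] [PP [P in] [NP [Det the] [AP [Adj tiny]] [N proof]]]] [VP [V found] [NP [NP [Det this] [N parser]] [Conj and] [NP [Det a] [AP [Adj tiny] [AP [Adj angry]]] [N proof]]]]]
No rule offers an alternative attachment or grouping for any span, so this is the only derivation.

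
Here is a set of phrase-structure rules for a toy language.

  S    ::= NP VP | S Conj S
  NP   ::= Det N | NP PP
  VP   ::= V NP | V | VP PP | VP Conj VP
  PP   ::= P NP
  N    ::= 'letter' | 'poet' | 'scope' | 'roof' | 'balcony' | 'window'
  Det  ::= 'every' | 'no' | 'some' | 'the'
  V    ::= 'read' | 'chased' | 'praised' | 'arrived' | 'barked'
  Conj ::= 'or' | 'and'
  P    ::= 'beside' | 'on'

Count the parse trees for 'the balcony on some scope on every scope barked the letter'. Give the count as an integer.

2

The two bracketings:
[S [NP [NP [Det the] [N balcony]] [PP [P on] [NP [NP [Det some] [N scope]] [PP [P on] [NP [Det every] [N scope]]]]]] [VP [V barked] [NP [Det the] [N letter]]]]
[S [NP [NP [NP [Det the] [N balcony]] [PP [P on] [NP [Det some] [N scope]]]] [PP [P on] [NP [Det every] [N scope]]]] [VP [V barked] [NP [Det the] [N letter]]]]
The trees differ in how a recursive rule is bracketed over the same span.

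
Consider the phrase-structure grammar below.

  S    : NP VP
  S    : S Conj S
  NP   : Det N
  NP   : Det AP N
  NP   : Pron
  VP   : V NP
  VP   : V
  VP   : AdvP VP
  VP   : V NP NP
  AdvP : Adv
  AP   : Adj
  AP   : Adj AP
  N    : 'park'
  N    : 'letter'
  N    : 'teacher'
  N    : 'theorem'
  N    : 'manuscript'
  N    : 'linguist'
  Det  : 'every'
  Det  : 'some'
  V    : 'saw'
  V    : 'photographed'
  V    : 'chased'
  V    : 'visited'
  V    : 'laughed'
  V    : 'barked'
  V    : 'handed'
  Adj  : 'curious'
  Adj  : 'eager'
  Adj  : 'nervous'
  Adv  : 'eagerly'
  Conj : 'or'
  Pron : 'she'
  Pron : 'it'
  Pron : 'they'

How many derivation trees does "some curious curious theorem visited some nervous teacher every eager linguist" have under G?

[S [NP [Det some] [AP [Adj curious] [AP [Adj curious]]] [N theorem]] [VP [V visited] [NP [Det some] [AP [Adj nervous]] [N teacher]] [NP [Det every] [AP [Adj eager]] [N linguist]]]]
No rule offers an alternative attachment or grouping for any span, so this is the only derivation.

1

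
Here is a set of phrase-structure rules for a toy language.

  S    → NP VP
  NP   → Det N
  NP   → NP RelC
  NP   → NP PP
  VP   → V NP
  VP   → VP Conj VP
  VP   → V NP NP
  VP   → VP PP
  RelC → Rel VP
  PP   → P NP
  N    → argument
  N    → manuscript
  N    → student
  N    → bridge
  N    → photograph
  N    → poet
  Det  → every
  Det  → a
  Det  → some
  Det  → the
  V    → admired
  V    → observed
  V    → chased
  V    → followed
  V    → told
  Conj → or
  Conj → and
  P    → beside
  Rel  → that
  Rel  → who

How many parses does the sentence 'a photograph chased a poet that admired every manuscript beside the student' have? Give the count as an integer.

4

Two of the 4 distinct bracketings:
[S [NP [Det a] [N photograph]] [VP [V chased] [NP [NP [Det a] [N poet]] [RelC [Rel that] [VP [V admired] [NP [NP [Det every] [N manuscript]] [PP [P beside] [NP [Det the] [N student]]]]]]]]]
[S [NP [Det a] [N photograph]] [VP [V chased] [NP [NP [Det a] [N poet]] [RelC [Rel that] [VP [VP [V admired] [NP [Det every] [N manuscript]]] [PP [P beside] [NP [Det the] [N student]]]]]]]]
The difference turns on whether NP → NP PP is used at the relevant span, versus an alternative expansion of NP.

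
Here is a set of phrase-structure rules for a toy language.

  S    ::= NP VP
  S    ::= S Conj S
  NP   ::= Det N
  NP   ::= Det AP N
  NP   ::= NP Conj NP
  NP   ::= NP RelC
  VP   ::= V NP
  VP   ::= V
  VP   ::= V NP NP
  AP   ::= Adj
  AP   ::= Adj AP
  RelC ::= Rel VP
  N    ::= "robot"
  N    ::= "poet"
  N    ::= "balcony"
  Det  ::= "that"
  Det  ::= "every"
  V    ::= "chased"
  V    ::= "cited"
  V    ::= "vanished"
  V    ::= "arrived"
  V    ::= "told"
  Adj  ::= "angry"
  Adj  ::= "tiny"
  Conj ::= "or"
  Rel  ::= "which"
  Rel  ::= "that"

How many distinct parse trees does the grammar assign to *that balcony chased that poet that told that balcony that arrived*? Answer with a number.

Two of the 3 distinct bracketings:
[S [NP [Det that] [N balcony]] [VP [V chased] [NP [NP [Det that] [N poet]] [RelC [Rel that] [VP [V told] [NP [NP [Det that] [N balcony]] [RelC [Rel that] [VP [V arrived]]]]]]]]]
[S [NP [Det that] [N balcony]] [VP [V chased] [NP [NP [NP [Det that] [N poet]] [RelC [Rel that] [VP [V told] [NP [Det that] [N balcony]]]]] [RelC [Rel that] [VP [V arrived]]]]]]
The trees differ in how a recursive rule is bracketed over the same span.

3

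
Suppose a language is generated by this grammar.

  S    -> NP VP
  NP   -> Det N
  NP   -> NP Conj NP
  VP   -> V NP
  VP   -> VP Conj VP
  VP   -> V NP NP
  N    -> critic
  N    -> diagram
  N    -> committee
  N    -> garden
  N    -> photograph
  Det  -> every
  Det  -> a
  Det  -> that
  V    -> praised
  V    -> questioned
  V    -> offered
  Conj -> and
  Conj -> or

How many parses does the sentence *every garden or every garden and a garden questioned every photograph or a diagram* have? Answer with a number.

2

The two bracketings:
[S [NP [NP [Det every] [N garden]] [Conj or] [NP [NP [Det every] [N garden]] [Conj and] [NP [Det a] [N garden]]]] [VP [V questioned] [NP [NP [Det every] [N photograph]] [Conj or] [NP [Det a] [N diagram]]]]]
[S [NP [NP [NP [Det every] [N garden]] [Conj or] [NP [Det every] [N garden]]] [Conj and] [NP [Det a] [N garden]]] [VP [V questioned] [NP [NP [Det every] [N photograph]] [Conj or] [NP [Det a] [N diagram]]]]]
The trees differ in how a recursive rule is bracketed over the same span.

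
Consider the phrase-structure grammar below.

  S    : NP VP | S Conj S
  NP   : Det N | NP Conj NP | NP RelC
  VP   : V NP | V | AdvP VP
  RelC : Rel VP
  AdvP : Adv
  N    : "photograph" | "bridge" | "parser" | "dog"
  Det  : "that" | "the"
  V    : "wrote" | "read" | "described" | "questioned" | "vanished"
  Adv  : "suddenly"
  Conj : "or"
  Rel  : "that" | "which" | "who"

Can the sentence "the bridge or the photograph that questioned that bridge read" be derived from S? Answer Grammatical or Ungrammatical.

Grammatical

S
  NP
    NP
      Det: the
      N: bridge
    Conj: or
    NP
      NP
        Det: the
        N: photograph
      RelC
        Rel: that
        VP
          V: questioned
          NP
            Det: that
            N: bridge
  VP
    V: read
Every word is introduced by a lexical rule and the phrasal rules combine the resulting categories into a single S.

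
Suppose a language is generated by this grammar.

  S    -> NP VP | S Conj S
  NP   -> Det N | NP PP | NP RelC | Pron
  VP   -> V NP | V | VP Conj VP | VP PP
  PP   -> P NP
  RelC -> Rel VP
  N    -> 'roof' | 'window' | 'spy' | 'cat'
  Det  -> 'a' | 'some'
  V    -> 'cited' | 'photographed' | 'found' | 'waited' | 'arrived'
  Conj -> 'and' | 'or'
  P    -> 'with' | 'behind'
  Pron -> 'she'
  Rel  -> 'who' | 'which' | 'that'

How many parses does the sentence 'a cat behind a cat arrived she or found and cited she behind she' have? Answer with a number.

Two of the 7 distinct bracketings:
[S [NP [NP [Det a] [N cat]] [PP [P behind] [NP [Det a] [N cat]]]] [VP [VP [V arrived] [NP [Pron she]]] [Conj or] [VP [VP [V found]] [Conj and] [VP [V cited] [NP [NP [Pron she]] [PP [P behind] [NP [Pron she]]]]]]]]
[S [NP [NP [Det a] [N cat]] [PP [P behind] [NP [Det a] [N cat]]]] [VP [VP [V arrived] [NP [Pron she]]] [Conj or] [VP [VP [V found]] [Conj and] [VP [VP [V cited] [NP [Pron she]]] [PP [P behind] [NP [Pron she]]]]]]]
The difference turns on whether VP → VP PP is used at the relevant span, versus an alternative expansion of VP.

7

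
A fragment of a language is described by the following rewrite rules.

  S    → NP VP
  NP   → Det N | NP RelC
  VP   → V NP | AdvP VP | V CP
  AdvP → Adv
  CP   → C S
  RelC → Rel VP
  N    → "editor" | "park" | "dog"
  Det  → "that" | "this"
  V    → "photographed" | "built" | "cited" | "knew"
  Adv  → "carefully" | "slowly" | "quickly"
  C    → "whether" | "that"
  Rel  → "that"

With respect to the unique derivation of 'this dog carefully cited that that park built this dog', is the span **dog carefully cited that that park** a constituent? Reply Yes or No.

No

[S [NP [Det this] [N dog]] [VP [AdvP [Adv carefully]] [VP [V cited] [CP [C that] [S [NP [Det that] [N park]] [VP [V built] [NP [Det this] [N dog]]]]]]]]
The smallest constituent containing 'dog carefully cited that that park' is the S spanning 'this dog carefully cited that that park built this dog'; no single node in the tree dominates exactly the given words.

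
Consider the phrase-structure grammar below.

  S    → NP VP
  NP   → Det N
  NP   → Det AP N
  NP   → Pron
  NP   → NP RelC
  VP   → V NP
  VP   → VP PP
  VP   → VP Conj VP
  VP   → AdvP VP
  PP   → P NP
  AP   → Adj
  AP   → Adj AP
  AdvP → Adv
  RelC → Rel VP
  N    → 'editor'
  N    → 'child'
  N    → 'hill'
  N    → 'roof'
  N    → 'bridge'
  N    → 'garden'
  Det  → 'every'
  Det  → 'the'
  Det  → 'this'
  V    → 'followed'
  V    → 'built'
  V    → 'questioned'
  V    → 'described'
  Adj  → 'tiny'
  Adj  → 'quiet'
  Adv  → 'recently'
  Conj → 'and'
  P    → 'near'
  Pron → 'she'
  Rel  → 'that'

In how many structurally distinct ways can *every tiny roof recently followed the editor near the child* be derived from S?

2

The two bracketings:
[S [NP [Det every] [AP [Adj tiny]] [N roof]] [VP [VP [AdvP [Adv recently]] [VP [V followed] [NP [Det the] [N editor]]]] [PP [P near] [NP [Det the] [N child]]]]]
[S [NP [Det every] [AP [Adj tiny]] [N roof]] [VP [AdvP [Adv recently]] [VP [VP [V followed] [NP [Det the] [N editor]]] [PP [P near] [NP [Det the] [N child]]]]]]
The trees differ in how a recursive rule is bracketed over the same span.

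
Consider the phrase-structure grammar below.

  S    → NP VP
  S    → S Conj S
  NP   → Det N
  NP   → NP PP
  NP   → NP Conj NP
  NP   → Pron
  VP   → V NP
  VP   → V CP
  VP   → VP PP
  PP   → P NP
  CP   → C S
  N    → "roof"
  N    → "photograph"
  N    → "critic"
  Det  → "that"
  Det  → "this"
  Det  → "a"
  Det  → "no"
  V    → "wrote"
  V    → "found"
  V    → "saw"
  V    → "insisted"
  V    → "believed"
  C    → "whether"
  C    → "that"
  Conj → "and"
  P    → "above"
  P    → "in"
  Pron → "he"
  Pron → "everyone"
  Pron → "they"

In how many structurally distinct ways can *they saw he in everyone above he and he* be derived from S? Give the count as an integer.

Two of the 9 distinct bracketings:
[S [NP [Pron they]] [VP [V saw] [NP [NP [Pron he]] [PP [P in] [NP [NP [Pron everyone]] [PP [P above] [NP [NP [Pron he]] [Conj and] [NP [Pron he]]]]]]]]]
[S [NP [Pron they]] [VP [V saw] [NP [NP [Pron he]] [PP [P in] [NP [NP [NP [Pron everyone]] [PP [P above] [NP [Pron he]]]] [Conj and] [NP [Pron he]]]]]]]
The trees differ in how a recursive rule is bracketed over the same span.

9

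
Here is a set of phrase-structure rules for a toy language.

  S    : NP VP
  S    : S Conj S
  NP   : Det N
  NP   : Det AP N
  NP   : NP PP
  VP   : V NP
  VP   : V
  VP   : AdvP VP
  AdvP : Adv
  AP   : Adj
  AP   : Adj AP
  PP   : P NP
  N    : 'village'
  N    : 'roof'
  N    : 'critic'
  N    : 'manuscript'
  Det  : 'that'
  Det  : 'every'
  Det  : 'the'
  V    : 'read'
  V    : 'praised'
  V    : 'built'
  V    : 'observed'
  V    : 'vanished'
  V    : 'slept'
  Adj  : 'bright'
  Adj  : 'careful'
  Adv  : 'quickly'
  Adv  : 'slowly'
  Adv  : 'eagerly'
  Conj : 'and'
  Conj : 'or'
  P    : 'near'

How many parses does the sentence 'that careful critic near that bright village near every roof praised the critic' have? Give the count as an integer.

The two bracketings:
[S [NP [NP [Det that] [AP [Adj careful]] [N critic]] [PP [P near] [NP [NP [Det that] [AP [Adj bright]] [N village]] [PP [P near] [NP [Det every] [N roof]]]]]] [VP [V praised] [NP [Det the] [N critic]]]]
[S [NP [NP [NP [Det that] [AP [Adj careful]] [N critic]] [PP [P near] [NP [Det that] [AP [Adj bright]] [N village]]]] [PP [P near] [NP [Det every] [N roof]]]] [VP [V praised] [NP [Det the] [N critic]]]]
The trees differ in how a recursive rule is bracketed over the same span.

2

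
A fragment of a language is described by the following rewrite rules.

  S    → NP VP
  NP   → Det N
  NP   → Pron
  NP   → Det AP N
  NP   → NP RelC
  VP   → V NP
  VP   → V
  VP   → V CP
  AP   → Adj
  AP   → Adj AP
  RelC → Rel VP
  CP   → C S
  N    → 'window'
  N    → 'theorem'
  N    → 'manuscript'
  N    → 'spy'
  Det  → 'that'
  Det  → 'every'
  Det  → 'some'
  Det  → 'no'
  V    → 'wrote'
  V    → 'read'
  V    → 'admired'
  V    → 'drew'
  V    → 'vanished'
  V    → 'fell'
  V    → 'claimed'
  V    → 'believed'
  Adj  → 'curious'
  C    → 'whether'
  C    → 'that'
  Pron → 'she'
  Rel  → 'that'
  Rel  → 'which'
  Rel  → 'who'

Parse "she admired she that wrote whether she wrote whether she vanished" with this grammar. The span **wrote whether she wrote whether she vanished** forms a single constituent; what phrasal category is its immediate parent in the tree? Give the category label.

RelC

[S [NP [Pron she]] [VP [V admired] [NP [NP [Pron she]] [RelC [Rel that] [VP [V wrote] [CP [C whether] [S [NP [Pron she]] [VP [V wrote] [CP [C whether] [S [NP [Pron she]] [VP [V vanished]]]]]]]]]]]]
The span 'wrote whether she wrote whether she vanished' is the VP node built by VP → V CP.
Its mother is the RelC built by RelC → Rel VP.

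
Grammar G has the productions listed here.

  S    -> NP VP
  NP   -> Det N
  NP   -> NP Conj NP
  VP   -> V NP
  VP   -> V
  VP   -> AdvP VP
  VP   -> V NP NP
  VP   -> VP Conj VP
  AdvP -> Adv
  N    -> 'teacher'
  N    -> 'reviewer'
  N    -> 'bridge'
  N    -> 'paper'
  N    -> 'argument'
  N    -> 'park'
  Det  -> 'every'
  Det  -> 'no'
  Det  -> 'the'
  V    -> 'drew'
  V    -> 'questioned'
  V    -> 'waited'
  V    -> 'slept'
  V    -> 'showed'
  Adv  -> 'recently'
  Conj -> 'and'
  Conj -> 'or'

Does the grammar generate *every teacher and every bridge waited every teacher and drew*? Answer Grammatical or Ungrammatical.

Grammatical

S
  NP
    NP
      Det: every
      N: teacher
    Conj: and
    NP
      Det: every
      N: bridge
  VP
    VP
      V: waited
      NP
        Det: every
        N: teacher
    Conj: and
    VP
      V: drew
The bracketing above is licensed at every node by one of the given productions, with S at the root.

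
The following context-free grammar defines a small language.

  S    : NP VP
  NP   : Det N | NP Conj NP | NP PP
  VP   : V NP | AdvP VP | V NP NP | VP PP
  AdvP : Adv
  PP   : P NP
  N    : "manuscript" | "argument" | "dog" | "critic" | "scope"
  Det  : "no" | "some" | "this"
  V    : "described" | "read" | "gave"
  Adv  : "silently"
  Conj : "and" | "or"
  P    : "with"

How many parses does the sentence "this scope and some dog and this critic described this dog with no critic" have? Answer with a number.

Two of the 4 distinct bracketings:
[S [NP [NP [Det this] [N scope]] [Conj and] [NP [NP [Det some] [N dog]] [Conj and] [NP [Det this] [N critic]]]] [VP [V described] [NP [NP [Det this] [N dog]] [PP [P with] [NP [Det no] [N critic]]]]]]
[S [NP [NP [Det this] [N scope]] [Conj and] [NP [NP [Det some] [N dog]] [Conj and] [NP [Det this] [N critic]]]] [VP [VP [V described] [NP [Det this] [N dog]]] [PP [P with] [NP [Det no] [N critic]]]]]
The difference turns on whether NP → NP PP is used at the relevant span, versus an alternative expansion of NP.

4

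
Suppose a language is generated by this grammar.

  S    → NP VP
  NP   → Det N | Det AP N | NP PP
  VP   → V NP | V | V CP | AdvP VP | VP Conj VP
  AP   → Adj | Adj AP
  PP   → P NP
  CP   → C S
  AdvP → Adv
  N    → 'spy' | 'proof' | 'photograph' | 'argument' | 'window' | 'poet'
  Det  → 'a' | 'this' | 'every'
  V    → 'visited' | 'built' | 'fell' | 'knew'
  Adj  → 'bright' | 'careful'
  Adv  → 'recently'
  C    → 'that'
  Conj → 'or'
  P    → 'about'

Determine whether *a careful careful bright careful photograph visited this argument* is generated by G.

Grammatical

[S [NP [Det a] [AP [Adj careful] [AP [Adj careful] [AP [Adj bright] [AP [Adj careful]]]]] [N photograph]] [VP [V visited] [NP [Det this] [N argument]]]]
Each bracket corresponds to one application of a listed rule, so the string is derivable from S.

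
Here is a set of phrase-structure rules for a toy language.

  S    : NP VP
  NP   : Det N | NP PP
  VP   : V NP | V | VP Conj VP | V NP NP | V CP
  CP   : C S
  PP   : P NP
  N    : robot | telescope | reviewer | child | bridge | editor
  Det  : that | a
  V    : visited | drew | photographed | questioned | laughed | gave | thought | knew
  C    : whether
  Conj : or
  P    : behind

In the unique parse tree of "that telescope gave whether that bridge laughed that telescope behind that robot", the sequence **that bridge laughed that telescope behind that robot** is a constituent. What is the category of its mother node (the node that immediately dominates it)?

[S [NP [Det that] [N telescope]] [VP [V gave] [CP [C whether] [S [NP [Det that] [N bridge]] [VP [V laughed] [NP [NP [Det that] [N telescope]] [PP [P behind] [NP [Det that] [N robot]]]]]]]]]
The span 'that bridge laughed that telescope behind that robot' is the S node built by S → NP VP.
Its mother is the CP built by CP → C S.

CP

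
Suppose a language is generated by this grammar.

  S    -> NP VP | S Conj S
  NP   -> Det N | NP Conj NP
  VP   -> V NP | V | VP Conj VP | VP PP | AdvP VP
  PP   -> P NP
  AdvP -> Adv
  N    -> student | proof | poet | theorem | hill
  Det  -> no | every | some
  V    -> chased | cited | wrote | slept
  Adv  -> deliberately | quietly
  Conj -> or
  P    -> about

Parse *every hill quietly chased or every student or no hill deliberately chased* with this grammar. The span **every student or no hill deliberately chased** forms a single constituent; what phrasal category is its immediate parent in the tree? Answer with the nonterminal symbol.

S

[S [S [NP [Det every] [N hill]] [VP [AdvP [Adv quietly]] [VP [V chased]]]] [Conj or] [S [NP [NP [Det every] [N student]] [Conj or] [NP [Det no] [N hill]]] [VP [AdvP [Adv deliberately]] [VP [V chased]]]]]
The span 'every student or no hill deliberately chased' is the S node built by S → NP VP.
Its mother is the S built by S → S Conj S.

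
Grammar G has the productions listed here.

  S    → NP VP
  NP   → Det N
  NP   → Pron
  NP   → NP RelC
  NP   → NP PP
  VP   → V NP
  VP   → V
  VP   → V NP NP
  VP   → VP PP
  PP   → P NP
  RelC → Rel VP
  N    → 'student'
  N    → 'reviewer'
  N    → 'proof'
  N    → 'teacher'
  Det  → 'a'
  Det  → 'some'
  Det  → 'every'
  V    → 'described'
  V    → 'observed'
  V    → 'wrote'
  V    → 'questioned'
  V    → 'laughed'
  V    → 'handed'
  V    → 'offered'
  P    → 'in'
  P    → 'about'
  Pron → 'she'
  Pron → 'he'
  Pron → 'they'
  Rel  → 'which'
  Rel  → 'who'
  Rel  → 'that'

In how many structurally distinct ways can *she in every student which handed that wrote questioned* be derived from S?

3

Two of the 3 distinct bracketings:
[S [NP [NP [NP [NP [Pron she]] [PP [P in] [NP [Det every] [N student]]]] [RelC [Rel which] [VP [V handed]]]] [RelC [Rel that] [VP [V wrote]]]] [VP [V questioned]]]
[S [NP [NP [NP [Pron she]] [PP [P in] [NP [NP [Det every] [N student]] [RelC [Rel which] [VP [V handed]]]]]] [RelC [Rel that] [VP [V wrote]]]] [VP [V questioned]]]
The trees differ in how a recursive rule is bracketed over the same span.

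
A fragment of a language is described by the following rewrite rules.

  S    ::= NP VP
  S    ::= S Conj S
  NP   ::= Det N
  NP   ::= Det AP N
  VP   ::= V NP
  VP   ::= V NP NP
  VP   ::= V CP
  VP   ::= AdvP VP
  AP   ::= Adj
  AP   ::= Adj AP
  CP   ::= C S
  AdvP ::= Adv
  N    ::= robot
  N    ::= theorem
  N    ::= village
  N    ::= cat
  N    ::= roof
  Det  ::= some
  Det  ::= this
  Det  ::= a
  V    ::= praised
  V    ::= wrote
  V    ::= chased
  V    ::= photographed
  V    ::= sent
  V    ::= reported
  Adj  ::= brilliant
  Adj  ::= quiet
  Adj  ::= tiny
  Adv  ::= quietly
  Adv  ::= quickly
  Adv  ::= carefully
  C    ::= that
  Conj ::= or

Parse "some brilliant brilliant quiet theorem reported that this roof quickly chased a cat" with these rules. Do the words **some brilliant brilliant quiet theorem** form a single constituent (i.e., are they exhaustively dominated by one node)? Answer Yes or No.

Yes

[S [NP [Det some] [AP [Adj brilliant] [AP [Adj brilliant] [AP [Adj quiet]]]] [N theorem]] [VP [V reported] [CP [C that] [S [NP [Det this] [N roof]] [VP [AdvP [Adv quickly]] [VP [V chased] [NP [Det a] [N cat]]]]]]]]
The words 'some brilliant brilliant quiet theorem' are exhaustively dominated by a single NP node (built by NP → Det AP N), so they form a constituent.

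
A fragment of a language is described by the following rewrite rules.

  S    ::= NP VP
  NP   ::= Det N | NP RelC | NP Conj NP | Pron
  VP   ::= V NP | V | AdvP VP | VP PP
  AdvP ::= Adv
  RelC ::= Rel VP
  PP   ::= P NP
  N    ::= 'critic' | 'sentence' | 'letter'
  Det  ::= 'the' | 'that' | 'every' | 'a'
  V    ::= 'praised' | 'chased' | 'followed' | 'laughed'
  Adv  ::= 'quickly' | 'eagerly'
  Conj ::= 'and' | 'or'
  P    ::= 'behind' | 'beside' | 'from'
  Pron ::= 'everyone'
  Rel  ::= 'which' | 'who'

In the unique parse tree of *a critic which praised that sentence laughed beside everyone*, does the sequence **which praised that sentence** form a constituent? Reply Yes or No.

[S [NP [NP [Det a] [N critic]] [RelC [Rel which] [VP [V praised] [NP [Det that] [N sentence]]]]] [VP [VP [V laughed]] [PP [P beside] [NP [Pron everyone]]]]]
The words 'which praised that sentence' are exhaustively dominated by a single RelC node (built by RelC → Rel VP), so they form a constituent.

Yes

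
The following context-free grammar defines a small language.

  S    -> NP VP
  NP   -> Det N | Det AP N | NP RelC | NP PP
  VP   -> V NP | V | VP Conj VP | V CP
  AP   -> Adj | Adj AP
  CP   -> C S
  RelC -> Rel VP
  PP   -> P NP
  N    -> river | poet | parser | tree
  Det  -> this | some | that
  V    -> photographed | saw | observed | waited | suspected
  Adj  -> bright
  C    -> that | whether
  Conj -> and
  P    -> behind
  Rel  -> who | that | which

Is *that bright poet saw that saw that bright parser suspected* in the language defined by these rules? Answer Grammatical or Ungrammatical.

Ungrammatical

For S → NP VP, the only prefix that parses as NP is 'that bright poet', but the remainder 'saw that saw that bright parser suspected' is not a VP under these rules.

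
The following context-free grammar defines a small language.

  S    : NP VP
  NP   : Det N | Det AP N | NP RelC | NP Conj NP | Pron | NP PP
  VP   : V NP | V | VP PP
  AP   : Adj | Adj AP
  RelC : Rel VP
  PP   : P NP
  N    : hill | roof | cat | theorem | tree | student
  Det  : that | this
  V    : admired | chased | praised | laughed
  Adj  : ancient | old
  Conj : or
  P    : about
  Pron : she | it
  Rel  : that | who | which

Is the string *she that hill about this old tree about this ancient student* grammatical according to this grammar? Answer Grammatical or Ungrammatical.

For S → NP VP, the only prefix that parses as NP is 'she', but the remainder 'that hill about this old tree about this ancient student' is not a VP under these rules.

Ungrammatical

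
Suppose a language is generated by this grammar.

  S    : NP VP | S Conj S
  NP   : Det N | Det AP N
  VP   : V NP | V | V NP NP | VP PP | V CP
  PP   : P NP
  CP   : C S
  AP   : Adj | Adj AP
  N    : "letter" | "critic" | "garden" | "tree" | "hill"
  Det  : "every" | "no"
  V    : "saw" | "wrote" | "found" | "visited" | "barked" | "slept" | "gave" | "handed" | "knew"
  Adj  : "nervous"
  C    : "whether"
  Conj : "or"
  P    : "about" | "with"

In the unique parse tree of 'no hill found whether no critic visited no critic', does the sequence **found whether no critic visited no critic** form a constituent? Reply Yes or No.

Yes

[S [NP [Det no] [N hill]] [VP [V found] [CP [C whether] [S [NP [Det no] [N critic]] [VP [V visited] [NP [Det no] [N critic]]]]]]]
The words 'found whether no critic visited no critic' are exhaustively dominated by a single VP node (built by VP → V CP), so they form a constituent.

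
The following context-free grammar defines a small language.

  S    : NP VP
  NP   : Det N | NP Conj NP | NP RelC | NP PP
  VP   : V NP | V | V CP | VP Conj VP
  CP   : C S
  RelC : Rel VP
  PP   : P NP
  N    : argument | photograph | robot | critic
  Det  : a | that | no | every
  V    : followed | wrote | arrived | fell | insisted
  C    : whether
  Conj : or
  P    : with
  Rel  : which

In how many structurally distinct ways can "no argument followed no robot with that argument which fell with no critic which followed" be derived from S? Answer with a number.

Two of the 7 distinct bracketings:
[S [NP [Det no] [N argument]] [VP [V followed] [NP [NP [NP [Det no] [N robot]] [PP [P with] [NP [NP [NP [Det that] [N argument]] [RelC [Rel which] [VP [V fell]]]] [PP [P with] [NP [Det no] [N critic]]]]]] [RelC [Rel which] [VP [V followed]]]]]]
[S [NP [Det no] [N argument]] [VP [V followed] [NP [NP [NP [NP [NP [Det no] [N robot]] [PP [P with] [NP [Det that] [N argument]]]] [RelC [Rel which] [VP [V fell]]]] [PP [P with] [NP [Det no] [N critic]]]] [RelC [Rel which] [VP [V followed]]]]]]
The trees differ in how a recursive rule is bracketed over the same span.

7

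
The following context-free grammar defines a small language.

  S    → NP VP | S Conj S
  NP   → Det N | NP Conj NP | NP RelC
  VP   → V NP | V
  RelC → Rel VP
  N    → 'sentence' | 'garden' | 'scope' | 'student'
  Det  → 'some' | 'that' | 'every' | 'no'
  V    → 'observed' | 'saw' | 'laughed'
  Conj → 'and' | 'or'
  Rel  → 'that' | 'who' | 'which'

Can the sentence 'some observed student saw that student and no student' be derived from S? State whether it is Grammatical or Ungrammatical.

Ungrammatical

A Det word can never sit immediately before a V word in any string this grammar generates, so the substring 'some observed' rules out a derivation.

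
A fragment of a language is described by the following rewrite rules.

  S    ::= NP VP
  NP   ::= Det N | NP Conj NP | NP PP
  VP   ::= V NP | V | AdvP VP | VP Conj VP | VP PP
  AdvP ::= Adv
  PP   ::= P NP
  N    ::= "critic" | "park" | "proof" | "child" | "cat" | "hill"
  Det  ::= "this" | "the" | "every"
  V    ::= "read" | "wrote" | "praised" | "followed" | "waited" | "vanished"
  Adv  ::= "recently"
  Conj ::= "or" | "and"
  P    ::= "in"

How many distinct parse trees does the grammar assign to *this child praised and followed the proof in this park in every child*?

Two of the 9 distinct bracketings:
[S [NP [Det this] [N child]] [VP [VP [V praised]] [Conj and] [VP [V followed] [NP [NP [Det the] [N proof]] [PP [P in] [NP [NP [Det this] [N park]] [PP [P in] [NP [Det every] [N child]]]]]]]]]
[S [NP [Det this] [N child]] [VP [VP [V praised]] [Conj and] [VP [V followed] [NP [NP [NP [Det the] [N proof]] [PP [P in] [NP [Det this] [N park]]]] [PP [P in] [NP [Det every] [N child]]]]]]]
The trees differ in how a recursive rule is bracketed over the same span.

9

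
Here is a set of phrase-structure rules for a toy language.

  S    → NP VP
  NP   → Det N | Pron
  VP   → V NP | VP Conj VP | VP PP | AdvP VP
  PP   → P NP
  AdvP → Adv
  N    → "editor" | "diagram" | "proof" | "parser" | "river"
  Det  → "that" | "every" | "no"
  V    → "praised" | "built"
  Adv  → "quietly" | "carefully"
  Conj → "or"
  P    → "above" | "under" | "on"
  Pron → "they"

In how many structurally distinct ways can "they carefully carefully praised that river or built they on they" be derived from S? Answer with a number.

Two of the 9 distinct bracketings:
[S [NP [Pron they]] [VP [VP [AdvP [Adv carefully]] [VP [AdvP [Adv carefully]] [VP [V praised] [NP [Det that] [N river]]]]] [Conj or] [VP [VP [V built] [NP [Pron they]]] [PP [P on] [NP [Pron they]]]]]]
[S [NP [Pron they]] [VP [VP [VP [AdvP [Adv carefully]] [VP [AdvP [Adv carefully]] [VP [V praised] [NP [Det that] [N river]]]]] [Conj or] [VP [V built] [NP [Pron they]]]] [PP [P on] [NP [Pron they]]]]]
The trees differ in how a recursive rule is bracketed over the same span.

9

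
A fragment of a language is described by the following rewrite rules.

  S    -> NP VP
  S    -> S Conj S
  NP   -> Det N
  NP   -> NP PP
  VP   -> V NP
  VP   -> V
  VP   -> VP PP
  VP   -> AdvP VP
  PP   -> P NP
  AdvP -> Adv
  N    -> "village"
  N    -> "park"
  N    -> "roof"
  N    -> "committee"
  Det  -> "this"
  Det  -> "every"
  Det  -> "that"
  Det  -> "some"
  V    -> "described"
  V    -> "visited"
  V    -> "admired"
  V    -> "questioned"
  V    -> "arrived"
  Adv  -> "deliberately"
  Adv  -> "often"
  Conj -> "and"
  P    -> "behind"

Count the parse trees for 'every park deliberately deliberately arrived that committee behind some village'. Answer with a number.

Two of the 4 distinct bracketings:
[S [NP [Det every] [N park]] [VP [VP [AdvP [Adv deliberately]] [VP [AdvP [Adv deliberately]] [VP [V arrived] [NP [Det that] [N committee]]]]] [PP [P behind] [NP [Det some] [N village]]]]]
[S [NP [Det every] [N park]] [VP [AdvP [Adv deliberately]] [VP [VP [AdvP [Adv deliberately]] [VP [V arrived] [NP [Det that] [N committee]]]] [PP [P behind] [NP [Det some] [N village]]]]]]
The trees differ in how a recursive rule is bracketed over the same span.

4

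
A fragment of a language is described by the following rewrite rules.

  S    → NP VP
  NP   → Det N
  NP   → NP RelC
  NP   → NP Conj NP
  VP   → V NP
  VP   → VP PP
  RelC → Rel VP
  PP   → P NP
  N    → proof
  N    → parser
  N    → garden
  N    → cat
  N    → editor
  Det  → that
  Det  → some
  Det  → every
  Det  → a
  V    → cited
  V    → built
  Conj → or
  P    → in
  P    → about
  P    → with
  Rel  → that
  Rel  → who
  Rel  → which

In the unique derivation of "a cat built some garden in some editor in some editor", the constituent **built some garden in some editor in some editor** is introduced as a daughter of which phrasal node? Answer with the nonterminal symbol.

S
  NP
    Det: a
    N: cat
  VP
    VP
      VP
        V: built
        NP
          Det: some
          N: garden
      PP
        P: in
        NP
          Det: some
          N: editor
    PP
      P: in
      NP
        Det: some
        N: editor
The span 'built some garden in some editor in some editor' is the VP node built by VP → VP PP.
Its mother is the S built by S → NP VP.

S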